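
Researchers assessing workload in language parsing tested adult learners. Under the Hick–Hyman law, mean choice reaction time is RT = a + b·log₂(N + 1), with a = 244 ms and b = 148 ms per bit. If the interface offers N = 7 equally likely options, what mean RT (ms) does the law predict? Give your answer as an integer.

688

log₂(7 + 1) = log₂(8) = 3.0000.
RT = 244 + 148 × 3.0000 = 244 + 444.0000 = 688.0000 ms.
≈ 688 ms.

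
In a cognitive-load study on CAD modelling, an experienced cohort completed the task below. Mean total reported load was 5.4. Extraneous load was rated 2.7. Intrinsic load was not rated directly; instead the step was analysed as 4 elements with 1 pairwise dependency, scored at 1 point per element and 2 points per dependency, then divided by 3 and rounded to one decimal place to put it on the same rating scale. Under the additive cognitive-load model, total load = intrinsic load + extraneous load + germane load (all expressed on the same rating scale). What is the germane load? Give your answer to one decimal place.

0.7

Intrinsic (element-interactivity): (4 × 1 + 1 × 2) / 3 = 6 / 3 = 2.0000 → 2.0.
germane load = total − intrinsic − extraneous
             = 5.4 − 2.0 − 2.7 = 0.7.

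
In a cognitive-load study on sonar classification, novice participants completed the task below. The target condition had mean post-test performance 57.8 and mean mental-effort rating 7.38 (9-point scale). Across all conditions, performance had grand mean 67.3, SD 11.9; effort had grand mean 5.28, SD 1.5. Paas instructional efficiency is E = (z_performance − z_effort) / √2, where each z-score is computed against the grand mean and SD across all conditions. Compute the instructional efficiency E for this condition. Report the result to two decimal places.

-1.55

z_performance = (57.8 − 67.3) / 11.9 = -9.5000 / 11.9 = -0.7983.
z_effort = (7.38 − 5.28) / 1.5 = 2.1000 / 1.5 = 1.4000.
z_P − z_E = -0.7983 − 1.4000 = -2.1983.
E = -2.1983 / √2 = -2.1983 / 1.41421 = -1.5544 ≈ -1.55.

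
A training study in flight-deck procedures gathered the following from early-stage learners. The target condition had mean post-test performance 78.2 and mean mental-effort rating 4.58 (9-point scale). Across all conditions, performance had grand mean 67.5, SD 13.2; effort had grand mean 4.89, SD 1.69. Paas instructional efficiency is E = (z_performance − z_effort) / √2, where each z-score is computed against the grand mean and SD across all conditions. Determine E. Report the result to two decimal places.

0.70

z_performance = (78.2 − 67.5) / 13.2 = 10.7000 / 13.2 = 0.8106.
z_effort = (4.58 − 4.89) / 1.69 = -0.3100 / 1.69 = -0.1834.
z_P − z_E = 0.8106 − (-0.1834) = 0.9940.
E = 0.9940 / √2 = 0.9940 / 1.41421 = 0.7029 ≈ 0.70.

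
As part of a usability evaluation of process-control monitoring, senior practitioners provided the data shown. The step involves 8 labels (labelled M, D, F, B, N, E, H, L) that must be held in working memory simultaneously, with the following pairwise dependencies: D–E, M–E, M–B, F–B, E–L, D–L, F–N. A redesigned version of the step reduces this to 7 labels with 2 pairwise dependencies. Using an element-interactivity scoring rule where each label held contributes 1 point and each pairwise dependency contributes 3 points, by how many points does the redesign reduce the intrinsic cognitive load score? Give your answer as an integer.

Original: 8 × 1 + 7 × 3 = 8 + 21 = 29.
Redesigned: 7 × 1 + 2 × 3 = 7 + 6 = 13.
Reduction = 29 − 13 = 16.

16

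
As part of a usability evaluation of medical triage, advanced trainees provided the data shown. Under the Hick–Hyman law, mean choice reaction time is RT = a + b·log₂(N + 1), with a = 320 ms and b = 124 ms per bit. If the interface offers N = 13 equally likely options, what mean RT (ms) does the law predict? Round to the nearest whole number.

log₂(13 + 1) = log₂(14) = 3.8074.
RT = 320 + 124 × 3.8074 = 320 + 472.1176 = 792.1176 ms.
≈ 792 ms.

792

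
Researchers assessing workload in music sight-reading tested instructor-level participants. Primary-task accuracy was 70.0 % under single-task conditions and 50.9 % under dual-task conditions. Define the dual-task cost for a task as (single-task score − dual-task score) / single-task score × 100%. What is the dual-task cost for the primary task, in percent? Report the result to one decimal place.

27.3

Cost = (70.0 − 50.9) / 70.0 × 100%
     = 19.1000 / 70.0 × 100% = 27.2857%.
≈ 27.3%.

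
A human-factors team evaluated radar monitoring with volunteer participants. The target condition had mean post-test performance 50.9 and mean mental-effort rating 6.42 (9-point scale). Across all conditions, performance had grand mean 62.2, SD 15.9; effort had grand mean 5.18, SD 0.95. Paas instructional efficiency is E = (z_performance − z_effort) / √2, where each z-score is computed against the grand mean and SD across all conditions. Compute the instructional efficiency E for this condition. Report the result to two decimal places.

-1.43

z_performance = (50.9 − 62.2) / 15.9 = -11.3000 / 15.9 = -0.7107.
z_effort = (6.42 − 5.18) / 0.95 = 1.2400 / 0.95 = 1.3053.
z_P − z_E = -0.7107 − 1.3053 = -2.0160.
E = -2.0160 / √2 = -2.0160 / 1.41421 = -1.4255 ≈ -1.43.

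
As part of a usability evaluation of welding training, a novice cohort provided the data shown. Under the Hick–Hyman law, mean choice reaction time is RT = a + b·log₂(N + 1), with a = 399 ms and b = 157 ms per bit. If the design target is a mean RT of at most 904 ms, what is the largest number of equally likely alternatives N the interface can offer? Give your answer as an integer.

Set 399 + 157·log₂(N + 1) ≤ 904.
log₂(N + 1) ≤ (904 − 399) / 157 = 3.2166.
N + 1 ≤ 2^3.2166 = 9.2959.
N ≤ 8.2959, so the largest integer N is 8.

8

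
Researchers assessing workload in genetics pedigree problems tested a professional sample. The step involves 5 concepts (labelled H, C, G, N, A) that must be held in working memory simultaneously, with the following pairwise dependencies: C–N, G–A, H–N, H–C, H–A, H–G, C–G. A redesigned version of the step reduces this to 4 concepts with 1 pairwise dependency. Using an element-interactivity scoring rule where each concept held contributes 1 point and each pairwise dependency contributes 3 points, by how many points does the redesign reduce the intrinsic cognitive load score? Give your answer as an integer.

Original: 5 × 1 + 7 × 3 = 5 + 21 = 26.
Redesigned: 4 × 1 + 1 × 3 = 4 + 3 = 7.
Reduction = 26 − 7 = 19.

19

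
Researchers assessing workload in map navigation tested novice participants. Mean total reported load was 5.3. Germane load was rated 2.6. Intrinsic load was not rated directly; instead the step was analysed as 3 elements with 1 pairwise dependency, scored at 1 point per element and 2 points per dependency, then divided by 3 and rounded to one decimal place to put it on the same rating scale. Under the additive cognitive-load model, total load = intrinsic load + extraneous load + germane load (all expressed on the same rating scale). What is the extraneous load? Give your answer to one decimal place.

1.0

Intrinsic (element-interactivity): (3 × 1 + 1 × 2) / 3 = 5 / 3 = 1.6667 → 1.7.
extraneous load = total − intrinsic − germane
             = 5.3 − 1.7 − 2.6 = 1.0.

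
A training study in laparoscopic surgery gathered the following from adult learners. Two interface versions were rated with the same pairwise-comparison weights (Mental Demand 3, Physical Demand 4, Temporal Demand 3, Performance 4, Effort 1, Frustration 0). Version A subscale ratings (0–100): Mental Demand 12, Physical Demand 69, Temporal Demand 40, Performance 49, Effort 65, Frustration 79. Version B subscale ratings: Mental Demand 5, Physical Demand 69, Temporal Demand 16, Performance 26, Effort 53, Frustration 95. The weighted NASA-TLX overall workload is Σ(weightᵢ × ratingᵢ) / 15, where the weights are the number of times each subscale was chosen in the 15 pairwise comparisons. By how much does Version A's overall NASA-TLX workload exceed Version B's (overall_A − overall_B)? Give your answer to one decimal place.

13.1

Version A weighted sum = 3·12 + 4·69 + 3·40 + 4·49 + 1·65 + 0·79 = 36 + 276 + 120 + 196 + 65 + 0 = 693; overall_A = 693/15 = 46.2000.
Version B weighted sum = 3·5 + 4·69 + 3·16 + 4·26 + 1·53 + 0·95 = 15 + 276 + 48 + 104 + 53 + 0 = 496; overall_B = 496/15 = 33.0667.
Difference = 46.2000 − 33.0667 = 13.1333 ≈ 13.1.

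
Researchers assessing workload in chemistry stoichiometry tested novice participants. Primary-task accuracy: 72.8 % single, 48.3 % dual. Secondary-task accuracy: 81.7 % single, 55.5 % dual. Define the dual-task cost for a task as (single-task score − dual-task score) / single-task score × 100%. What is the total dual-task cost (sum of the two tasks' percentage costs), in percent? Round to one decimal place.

Primary cost = (72.8 − 48.3) / 72.8 × 100% = 33.6538%.
Secondary cost = (81.7 − 55.5) / 81.7 × 100% = 32.0685%.
Total = 33.6538% + 32.0685% = 65.7223% ≈ 65.7%.

65.7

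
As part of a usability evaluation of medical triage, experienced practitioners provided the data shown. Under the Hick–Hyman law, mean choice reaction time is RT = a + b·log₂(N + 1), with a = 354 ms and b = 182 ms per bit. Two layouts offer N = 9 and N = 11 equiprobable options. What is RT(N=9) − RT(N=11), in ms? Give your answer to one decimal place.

-47.9

RT(9) = 354 + 182·log₂(10) = 354 + 182·3.3219 = 958.5858 ms.
RT(11) = 354 + 182·log₂(12) = 354 + 182·3.5850 = 1006.4700 ms.
Difference = 958.5858 − 1006.4700 = -47.8842 ≈ -47.9 ms.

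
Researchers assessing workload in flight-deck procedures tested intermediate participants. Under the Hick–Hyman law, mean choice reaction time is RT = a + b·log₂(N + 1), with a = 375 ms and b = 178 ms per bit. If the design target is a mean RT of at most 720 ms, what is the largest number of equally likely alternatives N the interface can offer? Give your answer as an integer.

2

Set 375 + 178·log₂(N + 1) ≤ 720.
log₂(N + 1) ≤ (720 − 375) / 178 = 1.9382.
N + 1 ≤ 2^1.9382 = 3.8323.
N ≤ 2.8323, so the largest integer N is 2.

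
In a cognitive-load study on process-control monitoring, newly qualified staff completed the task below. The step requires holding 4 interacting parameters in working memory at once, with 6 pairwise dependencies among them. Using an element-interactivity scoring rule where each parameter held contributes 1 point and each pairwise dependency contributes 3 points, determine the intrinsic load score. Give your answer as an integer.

Element contribution: 4 × 1 = 4.
Interaction contribution: 6 × 3 = 18.
Intrinsic load = 4 + 18 = 22.

22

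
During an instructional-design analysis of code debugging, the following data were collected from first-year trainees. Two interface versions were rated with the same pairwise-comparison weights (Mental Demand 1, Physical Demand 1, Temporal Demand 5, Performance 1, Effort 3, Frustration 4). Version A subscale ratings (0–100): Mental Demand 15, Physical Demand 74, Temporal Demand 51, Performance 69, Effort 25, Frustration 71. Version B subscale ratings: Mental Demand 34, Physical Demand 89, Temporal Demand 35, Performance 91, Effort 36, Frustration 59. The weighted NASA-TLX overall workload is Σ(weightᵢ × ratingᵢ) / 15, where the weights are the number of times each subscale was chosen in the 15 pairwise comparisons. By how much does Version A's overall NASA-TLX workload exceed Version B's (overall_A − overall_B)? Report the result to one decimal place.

2.6

Version A weighted sum = 1·15 + 1·74 + 5·51 + 1·69 + 3·25 + 4·71 = 15 + 74 + 255 + 69 + 75 + 284 = 772; overall_A = 772/15 = 51.4667.
Version B weighted sum = 1·34 + 1·89 + 5·35 + 1·91 + 3·36 + 4·59 = 34 + 89 + 175 + 91 + 108 + 236 = 733; overall_B = 733/15 = 48.8667.
Difference = 51.4667 − 48.8667 = 2.6000 ≈ 2.6.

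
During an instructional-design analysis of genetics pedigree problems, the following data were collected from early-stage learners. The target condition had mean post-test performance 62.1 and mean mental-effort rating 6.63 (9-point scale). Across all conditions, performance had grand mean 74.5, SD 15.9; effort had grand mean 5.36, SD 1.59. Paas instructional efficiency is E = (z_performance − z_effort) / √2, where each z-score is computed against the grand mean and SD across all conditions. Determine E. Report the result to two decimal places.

z_performance = (62.1 − 74.5) / 15.9 = -12.4000 / 15.9 = -0.7799.
z_effort = (6.63 − 5.36) / 1.59 = 1.2700 / 1.59 = 0.7987.
z_P − z_E = -0.7799 − 0.7987 = -1.5786.
E = -1.5786 / √2 = -1.5786 / 1.41421 = -1.1162 ≈ -1.12.

-1.12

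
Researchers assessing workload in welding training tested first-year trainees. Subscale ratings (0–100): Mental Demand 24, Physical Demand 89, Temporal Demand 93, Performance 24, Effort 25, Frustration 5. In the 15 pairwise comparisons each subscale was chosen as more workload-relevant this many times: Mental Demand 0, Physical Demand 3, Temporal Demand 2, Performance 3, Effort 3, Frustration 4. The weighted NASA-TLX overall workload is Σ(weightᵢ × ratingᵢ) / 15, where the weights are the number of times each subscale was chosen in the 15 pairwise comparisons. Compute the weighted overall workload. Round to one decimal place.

41.3

The tallies are the weights (they sum to 15).
Weighted sum = 0·24 + 3·89 + 2·93 + 3·24 + 3·25 + 4·5
            = 0 + 267 + 186 + 72 + 75 + 20 = 620.
Overall workload = 620 / 15 = 41.3333 ≈ 41.3.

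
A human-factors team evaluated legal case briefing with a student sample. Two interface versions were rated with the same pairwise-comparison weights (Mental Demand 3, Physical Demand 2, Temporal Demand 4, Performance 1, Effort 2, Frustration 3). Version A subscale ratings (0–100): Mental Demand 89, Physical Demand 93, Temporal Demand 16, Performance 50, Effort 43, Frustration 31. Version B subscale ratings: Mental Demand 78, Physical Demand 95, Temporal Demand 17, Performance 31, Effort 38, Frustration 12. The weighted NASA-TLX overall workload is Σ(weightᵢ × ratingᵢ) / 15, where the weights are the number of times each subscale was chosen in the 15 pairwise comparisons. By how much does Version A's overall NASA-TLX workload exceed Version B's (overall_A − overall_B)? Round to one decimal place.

Version A weighted sum = 3·89 + 2·93 + 4·16 + 1·50 + 2·43 + 3·31 = 267 + 186 + 64 + 50 + 86 + 93 = 746; overall_A = 746/15 = 49.7333.
Version B weighted sum = 3·78 + 2·95 + 4·17 + 1·31 + 2·38 + 3·12 = 234 + 190 + 68 + 31 + 76 + 36 = 635; overall_B = 635/15 = 42.3333.
Difference = 49.7333 − 42.3333 = 7.4000 ≈ 7.4.

7.4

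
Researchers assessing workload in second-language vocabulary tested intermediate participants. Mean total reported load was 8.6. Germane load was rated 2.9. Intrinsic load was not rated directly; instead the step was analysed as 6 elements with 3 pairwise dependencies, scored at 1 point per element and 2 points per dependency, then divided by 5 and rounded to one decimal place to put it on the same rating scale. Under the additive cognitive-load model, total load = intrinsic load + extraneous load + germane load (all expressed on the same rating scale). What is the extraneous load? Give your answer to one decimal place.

3.3

Intrinsic (element-interactivity): (6 × 1 + 3 × 2) / 5 = 12 / 5 = 2.4000 → 2.4.
extraneous load = total − intrinsic − germane
             = 8.6 − 2.4 − 2.9 = 3.3.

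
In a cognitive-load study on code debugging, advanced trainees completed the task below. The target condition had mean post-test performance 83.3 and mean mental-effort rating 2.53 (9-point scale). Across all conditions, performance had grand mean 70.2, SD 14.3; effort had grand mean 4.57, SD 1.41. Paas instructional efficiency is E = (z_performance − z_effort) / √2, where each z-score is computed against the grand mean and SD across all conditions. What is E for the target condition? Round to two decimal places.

1.67

z_performance = (83.3 − 70.2) / 14.3 = 13.1000 / 14.3 = 0.9161.
z_effort = (2.53 − 4.57) / 1.41 = -2.0400 / 1.41 = -1.4468.
z_P − z_E = 0.9161 − (-1.4468) = 2.3629.
E = 2.3629 / √2 = 2.3629 / 1.41421 = 1.6708 ≈ 1.67.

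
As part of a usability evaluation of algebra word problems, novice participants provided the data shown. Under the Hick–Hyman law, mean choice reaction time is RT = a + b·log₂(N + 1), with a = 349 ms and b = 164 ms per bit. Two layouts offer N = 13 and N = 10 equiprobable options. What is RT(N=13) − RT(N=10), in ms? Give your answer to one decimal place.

57.1

RT(13) = 349 + 164·log₂(14) = 349 + 164·3.8074 = 973.4136 ms.
RT(10) = 349 + 164·log₂(11) = 349 + 164·3.4594 = 916.3416 ms.
Difference = 973.4136 − 916.3416 = 57.0720 ≈ 57.1 ms.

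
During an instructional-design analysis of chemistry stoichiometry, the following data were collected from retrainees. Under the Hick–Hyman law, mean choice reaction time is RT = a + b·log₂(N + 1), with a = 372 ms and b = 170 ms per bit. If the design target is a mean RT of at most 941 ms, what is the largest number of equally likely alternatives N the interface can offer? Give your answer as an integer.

9

Set 372 + 170·log₂(N + 1) ≤ 941.
log₂(N + 1) ≤ (941 − 372) / 170 = 3.3471.
N + 1 ≤ 2^3.3471 = 10.1760.
N ≤ 9.1760, so the largest integer N is 9.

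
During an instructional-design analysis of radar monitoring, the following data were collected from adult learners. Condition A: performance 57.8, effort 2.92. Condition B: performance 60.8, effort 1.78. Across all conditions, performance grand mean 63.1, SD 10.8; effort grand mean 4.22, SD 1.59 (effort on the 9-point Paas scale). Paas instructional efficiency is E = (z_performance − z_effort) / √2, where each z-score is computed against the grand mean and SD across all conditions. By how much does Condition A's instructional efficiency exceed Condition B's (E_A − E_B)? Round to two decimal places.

Condition A: z_P = (57.8 − 63.1)/10.8 = -0.4907; z_E = (2.92 − 4.22)/1.59 = -0.8176; E_A = (-0.4907 − (-0.8176))/√2 = 0.2312.
Condition B: z_P = (60.8 − 63.1)/10.8 = -0.2130; z_E = (1.78 − 4.22)/1.59 = -1.5346; E_B = (-0.2130 − (-1.5346))/√2 = 0.9345.
E_A − E_B = 0.2312 − 0.9345 = -0.7033 ≈ -0.70.

-0.70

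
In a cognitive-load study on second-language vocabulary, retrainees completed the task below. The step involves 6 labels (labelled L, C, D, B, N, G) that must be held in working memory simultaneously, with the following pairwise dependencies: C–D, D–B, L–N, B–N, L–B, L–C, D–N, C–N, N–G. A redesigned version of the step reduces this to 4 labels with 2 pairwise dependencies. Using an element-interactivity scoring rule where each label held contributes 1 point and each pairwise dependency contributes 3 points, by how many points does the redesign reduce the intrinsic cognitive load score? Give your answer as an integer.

23

Original: 6 × 1 + 9 × 3 = 6 + 27 = 33.
Redesigned: 4 × 1 + 2 × 3 = 4 + 6 = 10.
Reduction = 33 − 10 = 23.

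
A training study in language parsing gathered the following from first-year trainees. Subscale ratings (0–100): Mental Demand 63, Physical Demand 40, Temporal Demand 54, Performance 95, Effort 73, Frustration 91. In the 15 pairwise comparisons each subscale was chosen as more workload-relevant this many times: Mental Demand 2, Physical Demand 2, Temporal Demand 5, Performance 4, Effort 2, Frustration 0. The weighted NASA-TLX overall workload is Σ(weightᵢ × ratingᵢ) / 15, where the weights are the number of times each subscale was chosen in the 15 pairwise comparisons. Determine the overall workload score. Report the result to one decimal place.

The tallies are the weights (they sum to 15).
Weighted sum = 2·63 + 2·40 + 5·54 + 4·95 + 2·73 + 0·91
            = 126 + 80 + 270 + 380 + 146 + 0 = 1002.
Overall workload = 1002 / 15 = 66.8000 ≈ 66.8.

66.8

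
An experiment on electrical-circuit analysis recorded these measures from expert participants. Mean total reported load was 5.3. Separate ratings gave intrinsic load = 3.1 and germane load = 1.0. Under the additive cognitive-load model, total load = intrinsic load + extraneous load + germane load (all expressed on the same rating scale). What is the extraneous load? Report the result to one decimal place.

extraneous load = total − intrinsic − germane
             = 5.3 − 3.1 − 1.0 = 1.2.

1.2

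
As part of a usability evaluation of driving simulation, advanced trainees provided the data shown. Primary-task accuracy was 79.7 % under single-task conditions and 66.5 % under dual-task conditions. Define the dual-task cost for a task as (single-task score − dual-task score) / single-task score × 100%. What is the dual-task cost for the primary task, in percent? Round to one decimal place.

Cost = (79.7 − 66.5) / 79.7 × 100%
     = 13.2000 / 79.7 × 100% = 16.5621%.
≈ 16.6%.

16.6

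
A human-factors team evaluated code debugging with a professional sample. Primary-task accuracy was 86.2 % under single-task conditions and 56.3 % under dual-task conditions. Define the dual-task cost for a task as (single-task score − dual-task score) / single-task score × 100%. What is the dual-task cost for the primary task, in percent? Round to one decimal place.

34.7

Cost = (86.2 − 56.3) / 86.2 × 100%
     = 29.9000 / 86.2 × 100% = 34.6868%.
≈ 34.7%.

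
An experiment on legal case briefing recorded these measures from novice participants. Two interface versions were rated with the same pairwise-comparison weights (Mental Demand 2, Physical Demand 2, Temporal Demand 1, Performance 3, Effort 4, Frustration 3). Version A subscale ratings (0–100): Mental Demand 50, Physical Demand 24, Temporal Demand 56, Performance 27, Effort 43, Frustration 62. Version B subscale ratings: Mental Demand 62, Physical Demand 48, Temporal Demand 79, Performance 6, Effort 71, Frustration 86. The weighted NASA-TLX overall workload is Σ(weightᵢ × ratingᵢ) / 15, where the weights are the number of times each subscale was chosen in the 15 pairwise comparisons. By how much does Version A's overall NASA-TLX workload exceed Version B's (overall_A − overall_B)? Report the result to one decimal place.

-14.4

Version A weighted sum = 2·50 + 2·24 + 1·56 + 3·27 + 4·43 + 3·62 = 100 + 48 + 56 + 81 + 172 + 186 = 643; overall_A = 643/15 = 42.8667.
Version B weighted sum = 2·62 + 2·48 + 1·79 + 3·6 + 4·71 + 3·86 = 124 + 96 + 79 + 18 + 284 + 258 = 859; overall_B = 859/15 = 57.2667.
Difference = 42.8667 − 57.2667 = -14.4000 ≈ -14.4.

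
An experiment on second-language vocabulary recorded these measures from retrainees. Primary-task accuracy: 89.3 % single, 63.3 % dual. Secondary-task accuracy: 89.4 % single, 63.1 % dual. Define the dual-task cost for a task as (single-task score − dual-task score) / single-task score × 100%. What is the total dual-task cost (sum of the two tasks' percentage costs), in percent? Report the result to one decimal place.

Primary cost = (89.3 − 63.3) / 89.3 × 100% = 29.1153%.
Secondary cost = (89.4 − 63.1) / 89.4 × 100% = 29.4183%.
Total = 29.1153% + 29.4183% = 58.5336% ≈ 58.5%.

58.5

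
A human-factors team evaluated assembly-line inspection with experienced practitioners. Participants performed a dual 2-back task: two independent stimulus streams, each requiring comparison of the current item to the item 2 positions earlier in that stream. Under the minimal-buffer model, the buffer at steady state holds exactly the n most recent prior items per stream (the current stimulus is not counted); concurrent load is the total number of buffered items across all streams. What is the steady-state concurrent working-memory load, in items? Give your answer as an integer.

4

Each stream's buffer holds its 2 most recent prior items.
Two independent streams: 2 × 2 = 4 buffered items at steady state.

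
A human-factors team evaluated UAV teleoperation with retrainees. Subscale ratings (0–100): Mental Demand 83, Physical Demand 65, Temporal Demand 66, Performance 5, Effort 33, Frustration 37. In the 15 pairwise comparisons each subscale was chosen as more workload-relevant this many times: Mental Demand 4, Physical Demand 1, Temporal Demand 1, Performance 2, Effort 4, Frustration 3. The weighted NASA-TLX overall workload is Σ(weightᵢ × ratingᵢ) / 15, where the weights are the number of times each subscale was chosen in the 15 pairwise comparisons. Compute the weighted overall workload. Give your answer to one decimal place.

47.7

The tallies are the weights (they sum to 15).
Weighted sum = 4·83 + 1·65 + 1·66 + 2·5 + 4·33 + 3·37
            = 332 + 65 + 66 + 10 + 132 + 111 = 716.
Overall workload = 716 / 15 = 47.7333 ≈ 47.7.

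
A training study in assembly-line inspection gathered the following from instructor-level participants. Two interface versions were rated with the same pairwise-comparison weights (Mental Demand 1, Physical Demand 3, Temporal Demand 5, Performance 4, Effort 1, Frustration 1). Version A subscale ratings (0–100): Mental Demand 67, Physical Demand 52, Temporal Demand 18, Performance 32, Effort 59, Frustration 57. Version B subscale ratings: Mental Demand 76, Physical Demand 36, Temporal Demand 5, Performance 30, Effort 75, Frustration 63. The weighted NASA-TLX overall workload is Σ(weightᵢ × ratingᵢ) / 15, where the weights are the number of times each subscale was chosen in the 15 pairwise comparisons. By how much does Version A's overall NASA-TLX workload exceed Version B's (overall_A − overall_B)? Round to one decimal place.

6.0

Version A weighted sum = 1·67 + 3·52 + 5·18 + 4·32 + 1·59 + 1·57 = 67 + 156 + 90 + 128 + 59 + 57 = 557; overall_A = 557/15 = 37.1333.
Version B weighted sum = 1·76 + 3·36 + 5·5 + 4·30 + 1·75 + 1·63 = 76 + 108 + 25 + 120 + 75 + 63 = 467; overall_B = 467/15 = 31.1333.
Difference = 37.1333 − 31.1333 = 6.0000 ≈ 6.0.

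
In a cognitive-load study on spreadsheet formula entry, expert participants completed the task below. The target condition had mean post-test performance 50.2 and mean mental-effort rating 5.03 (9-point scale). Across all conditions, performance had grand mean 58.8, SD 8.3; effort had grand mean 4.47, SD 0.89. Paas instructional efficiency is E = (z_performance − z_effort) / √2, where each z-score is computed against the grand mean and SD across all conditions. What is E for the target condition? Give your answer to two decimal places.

-1.18

z_performance = (50.2 − 58.8) / 8.3 = -8.6000 / 8.3 = -1.0361.
z_effort = (5.03 − 4.47) / 0.89 = 0.5600 / 0.89 = 0.6292.
z_P − z_E = -1.0361 − 0.6292 = -1.6653.
E = -1.6653 / √2 = -1.6653 / 1.41421 = -1.1775 ≈ -1.18.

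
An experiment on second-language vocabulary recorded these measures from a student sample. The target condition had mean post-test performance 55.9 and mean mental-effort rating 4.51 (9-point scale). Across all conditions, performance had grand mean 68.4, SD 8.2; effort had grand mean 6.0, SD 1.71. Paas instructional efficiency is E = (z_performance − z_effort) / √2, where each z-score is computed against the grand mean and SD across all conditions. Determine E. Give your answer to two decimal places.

z_performance = (55.9 − 68.4) / 8.2 = -12.5000 / 8.2 = -1.5244.
z_effort = (4.51 − 6.0) / 1.71 = -1.4900 / 1.71 = -0.8713.
z_P − z_E = -1.5244 − (-0.8713) = -0.6531.
E = -0.6531 / √2 = -0.6531 / 1.41421 = -0.4618 ≈ -0.46.

-0.46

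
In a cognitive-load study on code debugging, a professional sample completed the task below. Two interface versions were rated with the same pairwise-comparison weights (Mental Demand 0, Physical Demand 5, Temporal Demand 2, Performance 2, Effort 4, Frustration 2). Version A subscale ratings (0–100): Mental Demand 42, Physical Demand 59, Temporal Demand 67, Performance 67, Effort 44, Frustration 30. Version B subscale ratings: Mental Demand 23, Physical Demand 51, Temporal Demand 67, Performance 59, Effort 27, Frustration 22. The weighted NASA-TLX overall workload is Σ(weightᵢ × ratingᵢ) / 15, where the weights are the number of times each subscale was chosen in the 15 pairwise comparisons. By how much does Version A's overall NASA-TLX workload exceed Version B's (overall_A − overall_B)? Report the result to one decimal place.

Version A weighted sum = 0·42 + 5·59 + 2·67 + 2·67 + 4·44 + 2·30 = 0 + 295 + 134 + 134 + 176 + 60 = 799; overall_A = 799/15 = 53.2667.
Version B weighted sum = 0·23 + 5·51 + 2·67 + 2·59 + 4·27 + 2·22 = 0 + 255 + 134 + 118 + 108 + 44 = 659; overall_B = 659/15 = 43.9333.
Difference = 53.2667 − 43.9333 = 9.3334 ≈ 9.3.

9.3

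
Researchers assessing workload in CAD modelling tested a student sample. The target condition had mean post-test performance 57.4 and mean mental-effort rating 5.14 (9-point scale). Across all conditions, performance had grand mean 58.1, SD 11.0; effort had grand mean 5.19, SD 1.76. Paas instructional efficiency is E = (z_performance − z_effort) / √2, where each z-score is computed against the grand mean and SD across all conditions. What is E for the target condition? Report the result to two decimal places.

z_performance = (57.4 − 58.1) / 11.0 = -0.7000 / 11.0 = -0.0636.
z_effort = (5.14 − 5.19) / 1.76 = -0.0500 / 1.76 = -0.0284.
z_P − z_E = -0.0636 − (-0.0284) = -0.0352.
E = -0.0352 / √2 = -0.0352 / 1.41421 = -0.0249 ≈ -0.02.

-0.02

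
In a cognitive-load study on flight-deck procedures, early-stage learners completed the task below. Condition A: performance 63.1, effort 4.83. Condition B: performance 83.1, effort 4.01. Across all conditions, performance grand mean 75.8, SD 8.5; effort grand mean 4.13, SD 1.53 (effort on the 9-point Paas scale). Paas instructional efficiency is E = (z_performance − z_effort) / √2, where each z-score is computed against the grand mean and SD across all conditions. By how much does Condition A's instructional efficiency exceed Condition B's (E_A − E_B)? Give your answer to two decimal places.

Condition A: z_P = (63.1 − 75.8)/8.5 = -1.4941; z_E = (4.83 − 4.13)/1.53 = 0.4575; E_A = (-1.4941 − 0.4575)/√2 = -1.3800.
Condition B: z_P = (83.1 − 75.8)/8.5 = 0.8588; z_E = (4.01 − 4.13)/1.53 = -0.0784; E_B = (0.8588 − (-0.0784))/√2 = 0.6627.
E_A − E_B = -1.3800 − 0.6627 = -2.0427 ≈ -2.04.

-2.04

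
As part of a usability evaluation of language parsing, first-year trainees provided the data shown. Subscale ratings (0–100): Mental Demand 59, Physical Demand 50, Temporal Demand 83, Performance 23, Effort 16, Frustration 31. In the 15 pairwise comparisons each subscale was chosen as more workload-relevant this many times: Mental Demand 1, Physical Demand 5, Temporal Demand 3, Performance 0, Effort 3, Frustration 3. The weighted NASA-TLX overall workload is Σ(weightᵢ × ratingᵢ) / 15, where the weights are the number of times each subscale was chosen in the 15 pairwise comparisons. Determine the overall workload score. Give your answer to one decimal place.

The tallies are the weights (they sum to 15).
Weighted sum = 1·59 + 5·50 + 3·83 + 0·23 + 3·16 + 3·31
            = 59 + 250 + 249 + 0 + 48 + 93 = 699.
Overall workload = 699 / 15 = 46.6000 ≈ 46.6.

46.6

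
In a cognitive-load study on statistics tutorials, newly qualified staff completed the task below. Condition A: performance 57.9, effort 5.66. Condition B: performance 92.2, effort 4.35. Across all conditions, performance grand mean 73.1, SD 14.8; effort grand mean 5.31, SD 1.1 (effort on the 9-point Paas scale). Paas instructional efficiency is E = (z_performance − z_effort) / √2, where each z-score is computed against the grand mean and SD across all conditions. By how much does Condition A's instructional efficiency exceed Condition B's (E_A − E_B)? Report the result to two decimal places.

-2.48

Condition A: z_P = (57.9 − 73.1)/14.8 = -1.0270; z_E = (5.66 − 5.31)/1.1 = 0.3182; E_A = (-1.0270 − 0.3182)/√2 = -0.9512.
Condition B: z_P = (92.2 − 73.1)/14.8 = 1.2905; z_E = (4.35 − 5.31)/1.1 = -0.8727; E_B = (1.2905 − (-0.8727))/√2 = 1.5296.
E_A − E_B = -0.9512 − 1.5296 = -2.4808 ≈ -2.48.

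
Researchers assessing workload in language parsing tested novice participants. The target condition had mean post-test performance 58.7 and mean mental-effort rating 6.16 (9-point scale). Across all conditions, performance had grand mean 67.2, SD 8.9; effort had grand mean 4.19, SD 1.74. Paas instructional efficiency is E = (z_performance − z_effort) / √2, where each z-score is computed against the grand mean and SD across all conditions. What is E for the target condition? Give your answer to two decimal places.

-1.48

z_performance = (58.7 − 67.2) / 8.9 = -8.5000 / 8.9 = -0.9551.
z_effort = (6.16 − 4.19) / 1.74 = 1.9700 / 1.74 = 1.1322.
z_P − z_E = -0.9551 − 1.1322 = -2.0873.
E = -2.0873 / √2 = -2.0873 / 1.41421 = -1.4759 ≈ -1.48.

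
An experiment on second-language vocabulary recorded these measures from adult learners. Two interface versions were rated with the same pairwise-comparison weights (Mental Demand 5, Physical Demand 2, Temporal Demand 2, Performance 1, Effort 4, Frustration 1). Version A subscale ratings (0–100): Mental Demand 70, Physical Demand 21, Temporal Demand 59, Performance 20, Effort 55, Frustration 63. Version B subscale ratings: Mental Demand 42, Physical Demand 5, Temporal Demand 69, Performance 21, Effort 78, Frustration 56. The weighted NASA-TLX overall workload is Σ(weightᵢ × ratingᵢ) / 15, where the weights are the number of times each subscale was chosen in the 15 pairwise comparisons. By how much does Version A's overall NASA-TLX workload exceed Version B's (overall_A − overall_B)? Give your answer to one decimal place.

4.4

Version A weighted sum = 5·70 + 2·21 + 2·59 + 1·20 + 4·55 + 1·63 = 350 + 42 + 118 + 20 + 220 + 63 = 813; overall_A = 813/15 = 54.2000.
Version B weighted sum = 5·42 + 2·5 + 2·69 + 1·21 + 4·78 + 1·56 = 210 + 10 + 138 + 21 + 312 + 56 = 747; overall_B = 747/15 = 49.8000.
Difference = 54.2000 − 49.8000 = 4.4000 ≈ 4.4.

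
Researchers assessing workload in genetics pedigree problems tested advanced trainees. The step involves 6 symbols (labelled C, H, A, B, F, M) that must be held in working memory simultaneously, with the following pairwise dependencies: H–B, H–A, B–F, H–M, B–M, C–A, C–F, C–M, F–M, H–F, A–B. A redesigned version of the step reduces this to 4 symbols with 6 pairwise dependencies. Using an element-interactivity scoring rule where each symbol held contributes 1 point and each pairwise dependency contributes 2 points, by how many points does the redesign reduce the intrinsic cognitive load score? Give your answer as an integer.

12

Original: 6 × 1 + 11 × 2 = 6 + 22 = 28.
Redesigned: 4 × 1 + 6 × 2 = 4 + 12 = 16.
Reduction = 28 − 16 = 12.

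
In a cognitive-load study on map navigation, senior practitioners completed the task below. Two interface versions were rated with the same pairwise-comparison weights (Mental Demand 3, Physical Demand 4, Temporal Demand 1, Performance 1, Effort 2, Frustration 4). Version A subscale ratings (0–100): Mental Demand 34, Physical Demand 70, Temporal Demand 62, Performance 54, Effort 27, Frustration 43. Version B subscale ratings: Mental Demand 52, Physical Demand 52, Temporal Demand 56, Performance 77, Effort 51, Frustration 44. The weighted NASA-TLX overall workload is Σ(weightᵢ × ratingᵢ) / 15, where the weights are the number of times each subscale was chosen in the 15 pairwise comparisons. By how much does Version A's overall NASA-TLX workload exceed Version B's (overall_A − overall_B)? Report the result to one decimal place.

Version A weighted sum = 3·34 + 4·70 + 1·62 + 1·54 + 2·27 + 4·43 = 102 + 280 + 62 + 54 + 54 + 172 = 724; overall_A = 724/15 = 48.2667.
Version B weighted sum = 3·52 + 4·52 + 1·56 + 1·77 + 2·51 + 4·44 = 156 + 208 + 56 + 77 + 102 + 176 = 775; overall_B = 775/15 = 51.6667.
Difference = 48.2667 − 51.6667 = -3.4000 ≈ -3.4.

-3.4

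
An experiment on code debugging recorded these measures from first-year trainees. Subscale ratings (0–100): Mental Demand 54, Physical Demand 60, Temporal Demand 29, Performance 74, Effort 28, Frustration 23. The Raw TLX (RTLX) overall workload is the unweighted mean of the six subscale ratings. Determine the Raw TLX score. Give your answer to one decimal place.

44.7

Sum of ratings = 54 + 60 + 29 + 74 + 28 + 23 = 268.
RTLX = 268 / 6 = 44.6667 ≈ 44.7.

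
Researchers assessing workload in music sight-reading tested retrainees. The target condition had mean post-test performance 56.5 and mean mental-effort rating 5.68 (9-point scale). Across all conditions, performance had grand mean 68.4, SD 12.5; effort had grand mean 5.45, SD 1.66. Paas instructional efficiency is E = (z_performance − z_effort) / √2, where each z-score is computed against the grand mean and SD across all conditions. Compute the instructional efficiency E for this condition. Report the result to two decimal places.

z_performance = (56.5 − 68.4) / 12.5 = -11.9000 / 12.5 = -0.9520.
z_effort = (5.68 − 5.45) / 1.66 = 0.2300 / 1.66 = 0.1386.
z_P − z_E = -0.9520 − 0.1386 = -1.0906.
E = -1.0906 / √2 = -1.0906 / 1.41421 = -0.7712 ≈ -0.77.

-0.77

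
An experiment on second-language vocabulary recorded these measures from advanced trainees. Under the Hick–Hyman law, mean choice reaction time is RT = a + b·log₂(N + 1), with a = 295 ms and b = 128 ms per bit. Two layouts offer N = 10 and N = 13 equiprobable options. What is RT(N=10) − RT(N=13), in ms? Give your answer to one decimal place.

-44.5

RT(10) = 295 + 128·log₂(11) = 295 + 128·3.4594 = 737.8032 ms.
RT(13) = 295 + 128·log₂(14) = 295 + 128·3.8074 = 782.3472 ms.
Difference = 737.8032 − 782.3472 = -44.5440 ≈ -44.5 ms.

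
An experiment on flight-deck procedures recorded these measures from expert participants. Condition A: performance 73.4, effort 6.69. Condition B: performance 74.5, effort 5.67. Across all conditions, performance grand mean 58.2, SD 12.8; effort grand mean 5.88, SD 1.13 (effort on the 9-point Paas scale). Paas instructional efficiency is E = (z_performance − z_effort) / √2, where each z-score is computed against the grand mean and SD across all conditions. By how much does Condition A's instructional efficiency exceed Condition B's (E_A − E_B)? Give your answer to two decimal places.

-0.70

Condition A: z_P = (73.4 − 58.2)/12.8 = 1.1875; z_E = (6.69 − 5.88)/1.13 = 0.7168; E_A = (1.1875 − 0.7168)/√2 = 0.3328.
Condition B: z_P = (74.5 − 58.2)/12.8 = 1.2734; z_E = (5.67 − 5.88)/1.13 = -0.1858; E_B = (1.2734 − (-0.1858))/√2 = 1.0318.
E_A − E_B = 0.3328 − 1.0318 = -0.6990 ≈ -0.70.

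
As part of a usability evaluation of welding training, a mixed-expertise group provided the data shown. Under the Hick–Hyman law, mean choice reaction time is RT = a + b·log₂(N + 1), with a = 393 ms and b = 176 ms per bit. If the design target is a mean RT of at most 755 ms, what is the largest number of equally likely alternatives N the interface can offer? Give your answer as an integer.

Set 393 + 176·log₂(N + 1) ≤ 755.
log₂(N + 1) ≤ (755 − 393) / 176 = 2.0568.
N + 1 ≤ 2^2.0568 = 4.1606.
N ≤ 3.1606, so the largest integer N is 3.

3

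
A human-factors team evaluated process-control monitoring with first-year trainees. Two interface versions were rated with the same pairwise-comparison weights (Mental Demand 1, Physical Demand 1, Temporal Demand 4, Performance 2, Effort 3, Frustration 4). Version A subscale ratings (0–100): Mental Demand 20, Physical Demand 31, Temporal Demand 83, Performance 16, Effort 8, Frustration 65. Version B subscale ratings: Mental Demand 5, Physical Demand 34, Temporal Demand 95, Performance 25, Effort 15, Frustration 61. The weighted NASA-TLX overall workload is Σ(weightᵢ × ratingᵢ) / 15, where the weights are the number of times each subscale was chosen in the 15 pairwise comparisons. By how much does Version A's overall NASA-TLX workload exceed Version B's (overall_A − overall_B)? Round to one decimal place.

-3.9

Version A weighted sum = 1·20 + 1·31 + 4·83 + 2·16 + 3·8 + 4·65 = 20 + 31 + 332 + 32 + 24 + 260 = 699; overall_A = 699/15 = 46.6000.
Version B weighted sum = 1·5 + 1·34 + 4·95 + 2·25 + 3·15 + 4·61 = 5 + 34 + 380 + 50 + 45 + 244 = 758; overall_B = 758/15 = 50.5333.
Difference = 46.6000 − 50.5333 = -3.9333 ≈ -3.9.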